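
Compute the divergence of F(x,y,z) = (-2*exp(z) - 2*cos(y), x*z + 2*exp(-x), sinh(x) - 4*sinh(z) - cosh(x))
-4*cosh(z)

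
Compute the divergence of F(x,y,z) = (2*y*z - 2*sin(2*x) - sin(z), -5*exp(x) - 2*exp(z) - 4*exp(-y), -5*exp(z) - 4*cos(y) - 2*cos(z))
-5*exp(z) + 2*sin(z) - 4*cos(2*x) + 4*exp(-y)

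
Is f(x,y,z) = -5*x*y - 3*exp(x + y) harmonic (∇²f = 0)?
No, ∇²f = -6*exp(x + y)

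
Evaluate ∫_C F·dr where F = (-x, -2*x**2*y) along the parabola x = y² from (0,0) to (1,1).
-5/6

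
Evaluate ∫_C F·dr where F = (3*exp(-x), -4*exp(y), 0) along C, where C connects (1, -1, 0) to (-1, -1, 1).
-6*sinh(1)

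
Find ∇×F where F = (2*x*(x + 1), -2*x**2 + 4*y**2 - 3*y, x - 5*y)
(-5, -1, -4*x)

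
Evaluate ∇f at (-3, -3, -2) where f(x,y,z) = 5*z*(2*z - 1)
(0, 0, -45)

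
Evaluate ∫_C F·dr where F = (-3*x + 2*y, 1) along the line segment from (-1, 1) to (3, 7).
26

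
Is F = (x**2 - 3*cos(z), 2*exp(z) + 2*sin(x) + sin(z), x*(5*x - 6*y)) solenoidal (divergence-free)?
No, ∇·F = 2*x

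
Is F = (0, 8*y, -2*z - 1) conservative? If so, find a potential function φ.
Yes, F is conservative. φ = 4*y**2 - z**2 - z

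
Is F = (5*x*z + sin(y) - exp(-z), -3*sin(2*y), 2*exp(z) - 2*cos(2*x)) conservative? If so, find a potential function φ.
No, ∇×F = (0, 5*x - 4*sin(2*x) + exp(-z), -cos(y)) ≠ 0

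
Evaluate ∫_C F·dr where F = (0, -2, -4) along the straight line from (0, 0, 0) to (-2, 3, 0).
-6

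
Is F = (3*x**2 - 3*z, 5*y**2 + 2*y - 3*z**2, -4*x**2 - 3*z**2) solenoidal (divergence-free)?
No, ∇·F = 6*x + 10*y - 6*z + 2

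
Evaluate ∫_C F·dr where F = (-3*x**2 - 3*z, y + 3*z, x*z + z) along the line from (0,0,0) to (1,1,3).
7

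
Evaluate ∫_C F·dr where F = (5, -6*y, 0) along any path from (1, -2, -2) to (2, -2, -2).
5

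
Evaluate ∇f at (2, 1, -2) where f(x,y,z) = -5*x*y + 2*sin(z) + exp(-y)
(-5, -10 - exp(-1), 2*cos(2))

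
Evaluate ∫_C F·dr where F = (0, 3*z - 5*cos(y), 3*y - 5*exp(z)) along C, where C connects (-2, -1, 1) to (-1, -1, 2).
-5*exp(2) - 3 + 5*E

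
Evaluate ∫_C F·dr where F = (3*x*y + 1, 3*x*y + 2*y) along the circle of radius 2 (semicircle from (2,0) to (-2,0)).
12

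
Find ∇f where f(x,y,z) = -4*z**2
(0, 0, -8*z)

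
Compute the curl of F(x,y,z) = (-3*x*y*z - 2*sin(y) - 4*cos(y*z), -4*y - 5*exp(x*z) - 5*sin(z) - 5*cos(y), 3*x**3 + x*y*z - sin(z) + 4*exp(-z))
(x*z + 5*x*exp(x*z) + 5*cos(z), -9*x**2 - 3*x*y - y*z + 4*y*sin(y*z), 3*x*z - 5*z*exp(x*z) - 4*z*sin(y*z) + 2*cos(y))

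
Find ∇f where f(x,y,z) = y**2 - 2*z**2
(0, 2*y, -4*z)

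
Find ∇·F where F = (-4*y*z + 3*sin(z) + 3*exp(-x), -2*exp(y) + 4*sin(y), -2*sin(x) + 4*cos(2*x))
-2*exp(y) + 4*cos(y) - 3*exp(-x)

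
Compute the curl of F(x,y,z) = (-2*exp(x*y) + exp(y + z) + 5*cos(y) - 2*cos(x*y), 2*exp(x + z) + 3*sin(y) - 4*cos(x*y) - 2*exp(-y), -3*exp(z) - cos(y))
(-2*exp(x + z) + sin(y), exp(y + z), 2*x*exp(x*y) - 2*x*sin(x*y) + 4*y*sin(x*y) + 2*exp(x + z) - exp(y + z) + 5*sin(y))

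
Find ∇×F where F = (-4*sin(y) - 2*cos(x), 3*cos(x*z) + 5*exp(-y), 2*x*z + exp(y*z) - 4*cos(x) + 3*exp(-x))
(3*x*sin(x*z) + z*exp(y*z), -2*z - 4*sin(x) + 3*exp(-x), -3*z*sin(x*z) + 4*cos(y))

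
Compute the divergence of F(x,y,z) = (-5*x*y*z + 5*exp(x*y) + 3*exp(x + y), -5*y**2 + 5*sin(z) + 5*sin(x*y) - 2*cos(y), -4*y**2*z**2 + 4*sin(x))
5*x*cos(x*y) - 8*y**2*z - 5*y*z + 5*y*exp(x*y) - 10*y + 3*exp(x + y) + 2*sin(y)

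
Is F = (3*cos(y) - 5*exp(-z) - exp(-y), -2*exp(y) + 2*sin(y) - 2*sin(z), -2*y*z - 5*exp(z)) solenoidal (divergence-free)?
No, ∇·F = -2*y - 2*exp(y) - 5*exp(z) + 2*cos(y)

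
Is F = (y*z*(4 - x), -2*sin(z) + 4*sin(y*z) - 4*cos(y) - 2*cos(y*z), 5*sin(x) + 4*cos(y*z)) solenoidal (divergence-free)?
No, ∇·F = -y*z - 4*y*sin(y*z) + 2*z*sin(y*z) + 4*z*cos(y*z) + 4*sin(y)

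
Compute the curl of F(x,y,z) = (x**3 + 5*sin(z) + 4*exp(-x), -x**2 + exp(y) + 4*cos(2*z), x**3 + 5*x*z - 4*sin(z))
(8*sin(2*z), -3*x**2 - 5*z + 5*cos(z), -2*x)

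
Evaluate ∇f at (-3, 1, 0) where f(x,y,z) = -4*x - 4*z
(-4, 0, -4)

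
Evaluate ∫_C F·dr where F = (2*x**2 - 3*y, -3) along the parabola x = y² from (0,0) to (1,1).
-13/3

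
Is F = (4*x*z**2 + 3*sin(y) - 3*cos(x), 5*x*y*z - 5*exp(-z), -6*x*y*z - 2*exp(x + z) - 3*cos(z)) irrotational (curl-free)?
No, ∇×F = (-5*x*y - 6*x*z - 5*exp(-z), 8*x*z + 6*y*z + 2*exp(x + z), 5*y*z - 3*cos(y))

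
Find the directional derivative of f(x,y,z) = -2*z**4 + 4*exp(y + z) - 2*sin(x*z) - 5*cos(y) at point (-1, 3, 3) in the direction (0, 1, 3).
sqrt(10)*(-648 + 6*cos(3) + 5*sin(3) + 16*exp(6))/10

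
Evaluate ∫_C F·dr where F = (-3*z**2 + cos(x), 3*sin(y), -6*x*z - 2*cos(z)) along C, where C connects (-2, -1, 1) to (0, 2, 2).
-6 - sin(2) - 3*cos(2) + 3*cos(1) + 2*sin(1)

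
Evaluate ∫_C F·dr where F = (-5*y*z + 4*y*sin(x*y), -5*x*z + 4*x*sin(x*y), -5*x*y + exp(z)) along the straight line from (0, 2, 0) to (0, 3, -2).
-1 + exp(-2)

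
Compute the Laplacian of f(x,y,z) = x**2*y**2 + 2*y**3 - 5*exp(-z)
2*x**2 + 2*y**2 + 12*y - 5*exp(-z)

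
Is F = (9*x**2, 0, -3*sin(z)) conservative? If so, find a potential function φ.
Yes, F is conservative. φ = 3*x**3 + 3*cos(z)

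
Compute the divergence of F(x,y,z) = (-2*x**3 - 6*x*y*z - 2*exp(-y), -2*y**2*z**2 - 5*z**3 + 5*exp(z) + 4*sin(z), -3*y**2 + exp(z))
-6*x**2 - 4*y*z**2 - 6*y*z + exp(z)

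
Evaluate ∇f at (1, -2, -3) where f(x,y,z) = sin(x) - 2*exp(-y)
(cos(1), 2*exp(2), 0)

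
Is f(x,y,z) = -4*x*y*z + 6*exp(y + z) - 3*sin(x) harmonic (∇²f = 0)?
No, ∇²f = 12*exp(y + z) + 3*sin(x)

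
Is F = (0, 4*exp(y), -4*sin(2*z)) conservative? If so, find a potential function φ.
Yes, F is conservative. φ = 4*exp(y) + 2*cos(2*z)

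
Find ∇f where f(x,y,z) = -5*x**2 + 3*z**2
(-10*x, 0, 6*z)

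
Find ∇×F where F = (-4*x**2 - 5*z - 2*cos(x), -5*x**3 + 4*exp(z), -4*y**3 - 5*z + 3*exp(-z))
(-12*y**2 - 4*exp(z), -5, -15*x**2)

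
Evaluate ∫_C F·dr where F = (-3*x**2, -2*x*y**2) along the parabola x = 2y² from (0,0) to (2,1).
-44/5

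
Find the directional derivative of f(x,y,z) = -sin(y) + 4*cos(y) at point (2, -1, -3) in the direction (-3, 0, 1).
0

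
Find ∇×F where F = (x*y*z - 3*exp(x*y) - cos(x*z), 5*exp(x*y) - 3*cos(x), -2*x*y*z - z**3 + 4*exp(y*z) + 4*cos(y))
(-2*x*z + 4*z*exp(y*z) - 4*sin(y), x*y + x*sin(x*z) + 2*y*z, -x*z + 3*x*exp(x*y) + 5*y*exp(x*y) + 3*sin(x))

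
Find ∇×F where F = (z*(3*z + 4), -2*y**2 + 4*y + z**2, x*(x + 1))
(-2*z, -2*x + 6*z + 3, 0)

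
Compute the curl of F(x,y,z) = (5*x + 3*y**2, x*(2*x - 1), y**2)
(2*y, 0, 4*x - 6*y - 1)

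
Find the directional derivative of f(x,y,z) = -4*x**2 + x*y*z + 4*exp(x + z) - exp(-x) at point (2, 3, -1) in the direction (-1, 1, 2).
sqrt(6)*(-1 + 4*exp(3) + 29*exp(2))*exp(-2)/6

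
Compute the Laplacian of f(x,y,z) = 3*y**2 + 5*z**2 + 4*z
16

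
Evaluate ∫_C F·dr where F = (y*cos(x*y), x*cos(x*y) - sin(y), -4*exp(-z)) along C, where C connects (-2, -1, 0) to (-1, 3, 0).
sqrt(2)*cos(pi/4 + 3) - sin(2) - cos(1)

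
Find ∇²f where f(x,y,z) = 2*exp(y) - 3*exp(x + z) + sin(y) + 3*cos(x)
2*exp(y) - 6*exp(x + z) - sin(y) - 3*cos(x)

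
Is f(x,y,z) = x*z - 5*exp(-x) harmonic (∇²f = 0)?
No, ∇²f = -5*exp(-x)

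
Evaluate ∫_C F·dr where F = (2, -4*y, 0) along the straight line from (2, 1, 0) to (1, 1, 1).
-2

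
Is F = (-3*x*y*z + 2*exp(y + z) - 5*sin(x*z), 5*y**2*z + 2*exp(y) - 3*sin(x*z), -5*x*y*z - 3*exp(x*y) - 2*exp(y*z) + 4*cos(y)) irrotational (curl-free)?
No, ∇×F = (-5*x*z - 3*x*exp(x*y) + 3*x*cos(x*z) - 5*y**2 - 2*z*exp(y*z) - 4*sin(y), -3*x*y - 5*x*cos(x*z) + 5*y*z + 3*y*exp(x*y) + 2*exp(y + z), 3*x*z - 3*z*cos(x*z) - 2*exp(y + z))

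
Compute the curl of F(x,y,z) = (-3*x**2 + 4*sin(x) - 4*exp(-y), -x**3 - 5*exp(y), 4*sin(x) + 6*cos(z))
(0, -4*cos(x), -3*x**2 - 4*exp(-y))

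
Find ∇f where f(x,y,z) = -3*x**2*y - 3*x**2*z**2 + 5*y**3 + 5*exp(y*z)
(6*x*(-y - z**2), -3*x**2 + 15*y**2 + 5*z*exp(y*z), -6*x**2*z + 5*y*exp(y*z))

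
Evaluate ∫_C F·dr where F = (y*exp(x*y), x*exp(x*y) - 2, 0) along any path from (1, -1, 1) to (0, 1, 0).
-3 - exp(-1)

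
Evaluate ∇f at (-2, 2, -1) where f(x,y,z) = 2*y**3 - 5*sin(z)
(0, 24, -5*cos(1))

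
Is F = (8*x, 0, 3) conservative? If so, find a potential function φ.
Yes, F is conservative. φ = 4*x**2 + 3*z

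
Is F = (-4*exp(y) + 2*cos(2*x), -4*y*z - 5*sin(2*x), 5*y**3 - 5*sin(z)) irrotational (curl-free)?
No, ∇×F = (y*(15*y + 4), 0, 4*exp(y) - 10*cos(2*x))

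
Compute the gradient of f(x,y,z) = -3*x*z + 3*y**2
(-3*z, 6*y, -3*x)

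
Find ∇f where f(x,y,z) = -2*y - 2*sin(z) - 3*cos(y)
(0, 3*sin(y) - 2, -2*cos(z))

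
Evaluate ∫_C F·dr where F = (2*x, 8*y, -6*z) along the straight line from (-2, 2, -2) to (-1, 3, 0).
29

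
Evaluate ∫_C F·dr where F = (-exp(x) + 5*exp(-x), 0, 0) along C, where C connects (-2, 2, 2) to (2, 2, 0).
8*sinh(2)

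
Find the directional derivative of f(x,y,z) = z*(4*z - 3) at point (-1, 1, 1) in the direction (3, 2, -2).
-10*sqrt(17)/17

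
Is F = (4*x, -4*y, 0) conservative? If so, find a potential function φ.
Yes, F is conservative. φ = 2*x**2 - 2*y**2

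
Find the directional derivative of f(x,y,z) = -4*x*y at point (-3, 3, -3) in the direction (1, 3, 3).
24*sqrt(19)/19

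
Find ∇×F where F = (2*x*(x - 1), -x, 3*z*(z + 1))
(0, 0, -1)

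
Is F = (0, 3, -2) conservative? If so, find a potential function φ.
Yes, F is conservative. φ = 3*y - 2*z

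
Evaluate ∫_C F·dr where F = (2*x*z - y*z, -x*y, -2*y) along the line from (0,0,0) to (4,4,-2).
-24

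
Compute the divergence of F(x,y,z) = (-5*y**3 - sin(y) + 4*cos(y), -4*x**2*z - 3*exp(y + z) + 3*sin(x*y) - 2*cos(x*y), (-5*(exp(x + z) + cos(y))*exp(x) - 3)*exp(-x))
2*x*sin(x*y) + 3*x*cos(x*y) - 5*exp(x + z) - 3*exp(y + z)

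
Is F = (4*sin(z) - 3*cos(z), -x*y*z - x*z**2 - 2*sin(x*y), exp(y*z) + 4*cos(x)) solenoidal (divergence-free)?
No, ∇·F = -x*z - 2*x*cos(x*y) + y*exp(y*z)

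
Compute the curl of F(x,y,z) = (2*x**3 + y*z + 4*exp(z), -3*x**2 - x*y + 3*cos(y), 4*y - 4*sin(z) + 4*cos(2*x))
(4, y + 4*exp(z) + 8*sin(2*x), -6*x - y - z)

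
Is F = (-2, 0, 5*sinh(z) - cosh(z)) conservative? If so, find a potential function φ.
Yes, F is conservative. φ = -2*x - sinh(z) + 5*cosh(z)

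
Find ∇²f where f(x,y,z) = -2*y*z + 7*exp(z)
7*exp(z)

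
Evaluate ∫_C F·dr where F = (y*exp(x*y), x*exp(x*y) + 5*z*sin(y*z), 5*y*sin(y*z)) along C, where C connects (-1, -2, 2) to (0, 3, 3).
-exp(2) + 5*cos(4) + 1 - 5*cos(9)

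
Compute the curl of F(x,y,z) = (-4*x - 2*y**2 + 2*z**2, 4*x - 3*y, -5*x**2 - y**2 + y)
(1 - 2*y, 10*x + 4*z, 4*y + 4)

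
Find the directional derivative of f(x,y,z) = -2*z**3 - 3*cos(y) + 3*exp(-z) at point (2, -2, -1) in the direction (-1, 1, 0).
-3*sqrt(2)*sin(2)/2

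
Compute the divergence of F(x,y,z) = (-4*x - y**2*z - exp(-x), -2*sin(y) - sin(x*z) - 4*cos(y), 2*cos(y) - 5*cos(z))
4*sin(y) + 5*sin(z) - 2*cos(y) - 4 + exp(-x)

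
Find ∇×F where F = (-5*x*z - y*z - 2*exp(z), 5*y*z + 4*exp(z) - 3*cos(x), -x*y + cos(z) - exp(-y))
(-x - 5*y - 4*exp(z) + exp(-y), -5*x - 2*exp(z), z + 3*sin(x))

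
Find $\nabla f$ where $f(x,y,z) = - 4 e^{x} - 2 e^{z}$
(-4*exp(x), 0, -2*exp(z))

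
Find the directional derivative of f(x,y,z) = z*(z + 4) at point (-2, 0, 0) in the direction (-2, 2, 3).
12*sqrt(17)/17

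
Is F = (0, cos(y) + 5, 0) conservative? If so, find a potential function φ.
Yes, F is conservative. φ = 5*y + sin(y)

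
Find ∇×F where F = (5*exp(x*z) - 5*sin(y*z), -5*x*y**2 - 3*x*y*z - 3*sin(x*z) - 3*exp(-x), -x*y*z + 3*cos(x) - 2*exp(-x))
(x*(3*y - z + 3*cos(x*z)), 5*x*exp(x*z) + y*z - 5*y*cos(y*z) + 3*sin(x) - 2*exp(-x), -5*y**2 - 3*y*z - 3*z*cos(x*z) + 5*z*cos(y*z) + 3*exp(-x))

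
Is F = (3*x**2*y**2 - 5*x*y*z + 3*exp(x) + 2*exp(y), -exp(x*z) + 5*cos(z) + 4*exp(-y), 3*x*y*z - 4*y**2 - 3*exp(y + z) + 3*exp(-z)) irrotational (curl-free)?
No, ∇×F = (3*x*z + x*exp(x*z) - 8*y - 3*exp(y + z) + 5*sin(z), y*(-5*x - 3*z), -6*x**2*y + 5*x*z - z*exp(x*z) - 2*exp(y))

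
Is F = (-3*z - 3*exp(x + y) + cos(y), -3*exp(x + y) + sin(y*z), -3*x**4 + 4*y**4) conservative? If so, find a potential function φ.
No, ∇×F = (y*(16*y**2 - cos(y*z)), 12*x**3 - 3, sin(y)) ≠ 0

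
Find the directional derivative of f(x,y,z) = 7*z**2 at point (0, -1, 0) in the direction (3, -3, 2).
0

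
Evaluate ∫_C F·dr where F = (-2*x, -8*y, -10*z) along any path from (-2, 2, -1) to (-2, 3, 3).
-60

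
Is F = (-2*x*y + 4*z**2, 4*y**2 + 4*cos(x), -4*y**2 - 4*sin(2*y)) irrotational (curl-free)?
No, ∇×F = (-8*y - 8*cos(2*y), 8*z, 2*x - 4*sin(x))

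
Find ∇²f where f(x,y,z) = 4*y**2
8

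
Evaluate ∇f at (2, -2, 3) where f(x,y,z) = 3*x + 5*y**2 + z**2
(3, -20, 6)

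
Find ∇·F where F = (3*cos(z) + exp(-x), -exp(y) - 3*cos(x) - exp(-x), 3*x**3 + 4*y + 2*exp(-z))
-exp(y) - 2*exp(-z) - exp(-x)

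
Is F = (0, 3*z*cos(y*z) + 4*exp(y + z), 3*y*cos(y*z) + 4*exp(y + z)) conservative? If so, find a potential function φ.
Yes, F is conservative. φ = 4*exp(y + z) + 3*sin(y*z)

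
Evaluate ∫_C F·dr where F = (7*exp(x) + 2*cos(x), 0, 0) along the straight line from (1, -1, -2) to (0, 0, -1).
-7*E - 2*sin(1) + 7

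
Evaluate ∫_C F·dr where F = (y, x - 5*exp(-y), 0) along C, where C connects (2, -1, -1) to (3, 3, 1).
-5*E + 5*exp(-3) + 11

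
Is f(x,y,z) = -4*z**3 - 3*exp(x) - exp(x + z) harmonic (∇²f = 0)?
No, ∇²f = -24*z - 3*exp(x) - 2*exp(x + z)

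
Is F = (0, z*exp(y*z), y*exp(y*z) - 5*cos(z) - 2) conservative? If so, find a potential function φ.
Yes, F is conservative. φ = -2*z + exp(y*z) - 5*sin(z)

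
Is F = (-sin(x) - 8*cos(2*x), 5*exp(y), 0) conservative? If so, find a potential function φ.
Yes, F is conservative. φ = 5*exp(y) - 4*sin(2*x) + cos(x)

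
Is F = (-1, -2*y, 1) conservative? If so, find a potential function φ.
Yes, F is conservative. φ = -x - y**2 + z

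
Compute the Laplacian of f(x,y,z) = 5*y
0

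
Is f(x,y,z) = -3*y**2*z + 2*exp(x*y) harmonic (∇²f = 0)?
No, ∇²f = 2*x**2*exp(x*y) + 2*y**2*exp(x*y) - 6*z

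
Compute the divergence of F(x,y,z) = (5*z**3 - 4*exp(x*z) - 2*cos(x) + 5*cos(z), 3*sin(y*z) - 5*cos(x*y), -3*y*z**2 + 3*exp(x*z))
3*x*exp(x*z) + 5*x*sin(x*y) - 6*y*z - 4*z*exp(x*z) + 3*z*cos(y*z) + 2*sin(x)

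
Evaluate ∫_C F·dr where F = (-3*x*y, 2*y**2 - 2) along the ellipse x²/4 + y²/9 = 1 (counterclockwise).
0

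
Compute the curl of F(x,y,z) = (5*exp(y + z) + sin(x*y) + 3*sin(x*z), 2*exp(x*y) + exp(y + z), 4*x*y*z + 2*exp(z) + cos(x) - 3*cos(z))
(4*x*z - exp(y + z), 3*x*cos(x*z) - 4*y*z + 5*exp(y + z) + sin(x), -x*cos(x*y) + 2*y*exp(x*y) - 5*exp(y + z))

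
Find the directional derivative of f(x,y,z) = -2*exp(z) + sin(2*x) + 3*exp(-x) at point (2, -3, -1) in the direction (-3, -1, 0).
3*sqrt(10)*(3 - 2*exp(2)*cos(4))*exp(-2)/10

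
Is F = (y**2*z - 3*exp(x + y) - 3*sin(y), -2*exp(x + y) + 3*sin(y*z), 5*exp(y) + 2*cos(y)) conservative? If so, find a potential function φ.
No, ∇×F = (-3*y*cos(y*z) + 5*exp(y) - 2*sin(y), y**2, -2*y*z + exp(x + y) + 3*cos(y)) ≠ 0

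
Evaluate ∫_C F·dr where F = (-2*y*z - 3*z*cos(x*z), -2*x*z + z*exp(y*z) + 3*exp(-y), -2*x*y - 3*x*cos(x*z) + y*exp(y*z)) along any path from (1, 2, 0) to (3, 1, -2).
-3*exp(-1) + 3*sin(6) + 4*exp(-2) + 11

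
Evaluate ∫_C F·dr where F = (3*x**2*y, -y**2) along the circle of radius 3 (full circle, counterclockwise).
-243*pi/4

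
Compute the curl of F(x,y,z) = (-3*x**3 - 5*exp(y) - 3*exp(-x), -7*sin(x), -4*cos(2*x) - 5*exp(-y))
(5*exp(-y), -8*sin(2*x), 5*exp(y) - 7*cos(x))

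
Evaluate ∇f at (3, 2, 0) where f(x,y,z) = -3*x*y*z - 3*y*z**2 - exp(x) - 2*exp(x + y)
(-2*exp(5) - exp(3), -2*exp(5), -18)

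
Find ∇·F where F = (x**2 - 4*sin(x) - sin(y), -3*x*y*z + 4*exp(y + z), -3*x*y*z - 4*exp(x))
-3*x*y - 3*x*z + 2*x + 4*exp(y + z) - 4*cos(x)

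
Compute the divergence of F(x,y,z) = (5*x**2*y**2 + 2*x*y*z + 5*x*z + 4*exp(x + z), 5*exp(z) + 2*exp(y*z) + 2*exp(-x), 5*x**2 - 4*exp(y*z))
10*x*y**2 + 2*y*z - 4*y*exp(y*z) + 2*z*exp(y*z) + 5*z + 4*exp(x + z)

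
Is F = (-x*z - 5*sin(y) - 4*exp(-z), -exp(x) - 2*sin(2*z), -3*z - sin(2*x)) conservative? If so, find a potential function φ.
No, ∇×F = (4*cos(2*z), -x + 2*cos(2*x) + 4*exp(-z), -exp(x) + 5*cos(y)) ≠ 0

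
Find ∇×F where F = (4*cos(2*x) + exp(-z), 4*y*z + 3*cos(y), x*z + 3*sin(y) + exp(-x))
(-4*y + 3*cos(y), -z - exp(-z) + exp(-x), 0)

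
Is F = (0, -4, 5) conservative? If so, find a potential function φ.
Yes, F is conservative. φ = -4*y + 5*z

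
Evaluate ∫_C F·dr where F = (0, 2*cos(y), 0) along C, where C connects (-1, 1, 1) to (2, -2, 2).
-2*sin(2) - 2*sin(1)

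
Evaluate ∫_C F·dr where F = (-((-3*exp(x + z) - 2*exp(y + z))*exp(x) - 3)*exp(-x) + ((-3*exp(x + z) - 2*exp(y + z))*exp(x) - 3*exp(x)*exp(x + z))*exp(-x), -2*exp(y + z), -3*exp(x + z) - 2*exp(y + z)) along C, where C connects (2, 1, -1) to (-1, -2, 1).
-1 - 2*exp(-1) + 3*exp(-2)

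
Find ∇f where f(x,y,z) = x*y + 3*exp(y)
(y, x + 3*exp(y), 0)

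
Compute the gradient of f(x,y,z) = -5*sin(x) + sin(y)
(-5*cos(x), cos(y), 0)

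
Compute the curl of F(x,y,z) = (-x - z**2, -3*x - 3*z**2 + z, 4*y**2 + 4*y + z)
(8*y + 6*z + 3, -2*z, -3)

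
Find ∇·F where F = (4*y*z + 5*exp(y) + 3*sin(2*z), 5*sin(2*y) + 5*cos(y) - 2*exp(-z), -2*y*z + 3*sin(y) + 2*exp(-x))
-2*y - 5*sin(y) + 10*cos(2*y)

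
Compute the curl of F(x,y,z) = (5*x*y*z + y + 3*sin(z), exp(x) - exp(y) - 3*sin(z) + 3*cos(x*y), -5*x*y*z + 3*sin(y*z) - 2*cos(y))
(-5*x*z + 3*z*cos(y*z) + 2*sin(y) + 3*cos(z), 5*x*y + 5*y*z + 3*cos(z), -5*x*z - 3*y*sin(x*y) + exp(x) - 1)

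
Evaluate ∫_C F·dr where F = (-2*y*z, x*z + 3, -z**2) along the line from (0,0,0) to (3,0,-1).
1/3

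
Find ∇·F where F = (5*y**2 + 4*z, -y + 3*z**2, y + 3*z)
2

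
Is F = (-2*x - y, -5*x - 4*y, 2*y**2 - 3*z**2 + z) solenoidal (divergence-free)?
No, ∇·F = -6*z - 5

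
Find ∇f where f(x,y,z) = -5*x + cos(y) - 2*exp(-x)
(-5 + 2*exp(-x), -sin(y), 0)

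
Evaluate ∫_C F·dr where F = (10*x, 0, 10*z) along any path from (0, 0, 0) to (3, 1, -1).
50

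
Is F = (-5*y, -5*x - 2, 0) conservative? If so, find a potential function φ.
Yes, F is conservative. φ = y*(-5*x - 2)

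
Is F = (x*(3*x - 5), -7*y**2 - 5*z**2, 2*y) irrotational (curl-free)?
No, ∇×F = (10*z + 2, 0, 0)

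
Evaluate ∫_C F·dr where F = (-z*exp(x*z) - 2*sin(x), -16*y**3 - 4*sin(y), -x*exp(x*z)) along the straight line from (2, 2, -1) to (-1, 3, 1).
-260 + 4*cos(3) - exp(-1) + exp(-2) + 2*cos(1) - 6*cos(2)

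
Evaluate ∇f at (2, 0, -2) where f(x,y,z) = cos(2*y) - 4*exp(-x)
(4*exp(-2), 0, 0)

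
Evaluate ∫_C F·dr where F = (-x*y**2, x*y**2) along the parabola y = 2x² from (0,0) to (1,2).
34/21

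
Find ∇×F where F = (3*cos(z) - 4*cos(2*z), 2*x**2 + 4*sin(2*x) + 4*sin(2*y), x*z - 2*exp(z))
(0, -z - 3*sin(z) + 8*sin(2*z), 4*x + 8*cos(2*x))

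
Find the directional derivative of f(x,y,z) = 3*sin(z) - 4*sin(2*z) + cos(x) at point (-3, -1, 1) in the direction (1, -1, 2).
sqrt(6)*(sin(3) + 6*cos(1) - 16*cos(2))/6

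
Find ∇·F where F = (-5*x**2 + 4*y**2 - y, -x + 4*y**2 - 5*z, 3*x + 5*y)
-10*x + 8*y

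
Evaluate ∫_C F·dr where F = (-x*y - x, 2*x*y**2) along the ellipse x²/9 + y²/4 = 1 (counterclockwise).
12*pi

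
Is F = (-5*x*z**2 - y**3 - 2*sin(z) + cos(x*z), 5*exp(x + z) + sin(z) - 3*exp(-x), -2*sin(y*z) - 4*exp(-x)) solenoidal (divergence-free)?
No, ∇·F = -2*y*cos(y*z) - 5*z**2 - z*sin(x*z)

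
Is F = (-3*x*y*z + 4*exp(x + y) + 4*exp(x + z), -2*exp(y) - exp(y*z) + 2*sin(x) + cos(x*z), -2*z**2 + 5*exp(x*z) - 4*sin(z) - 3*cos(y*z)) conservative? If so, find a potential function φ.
No, ∇×F = (x*sin(x*z) + y*exp(y*z) + 3*z*sin(y*z), -3*x*y - 5*z*exp(x*z) + 4*exp(x + z), 3*x*z - z*sin(x*z) - 4*exp(x + y) + 2*cos(x)) ≠ 0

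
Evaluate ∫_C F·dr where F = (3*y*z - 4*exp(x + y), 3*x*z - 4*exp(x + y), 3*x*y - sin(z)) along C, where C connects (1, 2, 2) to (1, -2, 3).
-30 - 4*exp(-1) + cos(3) - cos(2) + 4*exp(3)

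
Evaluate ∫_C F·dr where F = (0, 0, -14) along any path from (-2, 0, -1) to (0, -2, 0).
-14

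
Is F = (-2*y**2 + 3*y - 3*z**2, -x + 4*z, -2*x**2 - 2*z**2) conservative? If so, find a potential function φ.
No, ∇×F = (-4, 4*x - 6*z, 4*y - 4) ≠ 0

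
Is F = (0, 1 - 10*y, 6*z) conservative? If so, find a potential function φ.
Yes, F is conservative. φ = -5*y**2 + y + 3*z**2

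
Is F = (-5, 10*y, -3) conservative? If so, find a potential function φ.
Yes, F is conservative. φ = -5*x + 5*y**2 - 3*z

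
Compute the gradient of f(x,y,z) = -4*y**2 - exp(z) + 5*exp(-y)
(0, -8*y - 5*exp(-y), -exp(z))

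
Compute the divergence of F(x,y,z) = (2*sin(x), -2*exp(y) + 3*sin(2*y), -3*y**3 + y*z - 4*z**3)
y - 12*z**2 - 2*exp(y) + 2*cos(x) + 6*cos(2*y)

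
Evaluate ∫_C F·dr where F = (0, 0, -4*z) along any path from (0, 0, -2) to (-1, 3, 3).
-10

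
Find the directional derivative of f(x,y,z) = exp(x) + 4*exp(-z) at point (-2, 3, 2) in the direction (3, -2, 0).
3*sqrt(13)*exp(-2)/13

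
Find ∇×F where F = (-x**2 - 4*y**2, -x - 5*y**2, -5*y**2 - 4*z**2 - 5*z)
(-10*y, 0, 8*y - 1)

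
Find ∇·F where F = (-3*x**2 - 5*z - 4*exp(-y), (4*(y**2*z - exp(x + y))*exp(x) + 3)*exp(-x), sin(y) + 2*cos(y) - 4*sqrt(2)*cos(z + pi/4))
-6*x + 8*y*z - 4*exp(x + y) + 4*sqrt(2)*sin(z + pi/4)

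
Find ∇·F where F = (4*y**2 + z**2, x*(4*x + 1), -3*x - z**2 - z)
-2*z - 1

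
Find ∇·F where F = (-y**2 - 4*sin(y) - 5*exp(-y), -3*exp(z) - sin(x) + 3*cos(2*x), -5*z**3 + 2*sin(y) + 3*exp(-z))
-15*z**2 - 3*exp(-z)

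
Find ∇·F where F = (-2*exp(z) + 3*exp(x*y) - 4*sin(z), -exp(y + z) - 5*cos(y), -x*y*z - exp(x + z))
-x*y + 3*y*exp(x*y) - exp(x + z) - exp(y + z) + 5*sin(y)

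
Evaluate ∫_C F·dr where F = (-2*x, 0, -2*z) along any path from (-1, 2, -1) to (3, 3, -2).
-11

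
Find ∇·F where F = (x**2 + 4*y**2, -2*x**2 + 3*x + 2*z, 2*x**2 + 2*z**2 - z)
2*x + 4*z - 1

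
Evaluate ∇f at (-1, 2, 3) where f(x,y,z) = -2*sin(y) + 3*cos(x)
(3*sin(1), -2*cos(2), 0)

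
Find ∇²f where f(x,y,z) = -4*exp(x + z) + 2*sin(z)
-8*exp(x + z) - 2*sin(z)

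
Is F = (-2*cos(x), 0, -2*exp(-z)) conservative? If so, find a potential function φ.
Yes, F is conservative. φ = -2*sin(x) + 2*exp(-z)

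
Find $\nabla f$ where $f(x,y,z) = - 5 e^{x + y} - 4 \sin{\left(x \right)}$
(-5*exp(x + y) - 4*cos(x), -5*exp(x + y), 0)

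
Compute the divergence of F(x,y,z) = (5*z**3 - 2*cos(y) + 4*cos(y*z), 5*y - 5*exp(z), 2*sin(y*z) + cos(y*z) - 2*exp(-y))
-y*sin(y*z) + 2*y*cos(y*z) + 5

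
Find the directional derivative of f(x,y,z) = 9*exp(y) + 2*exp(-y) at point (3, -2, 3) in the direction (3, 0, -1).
0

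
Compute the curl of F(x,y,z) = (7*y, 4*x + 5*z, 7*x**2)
(-5, -14*x, -3)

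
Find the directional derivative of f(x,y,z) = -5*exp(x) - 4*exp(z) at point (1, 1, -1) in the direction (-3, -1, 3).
3*sqrt(19)*(-4 + 5*exp(2))*exp(-1)/19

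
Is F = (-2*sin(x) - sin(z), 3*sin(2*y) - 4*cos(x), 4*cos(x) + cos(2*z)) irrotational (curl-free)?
No, ∇×F = (0, 4*sin(x) - cos(z), 4*sin(x))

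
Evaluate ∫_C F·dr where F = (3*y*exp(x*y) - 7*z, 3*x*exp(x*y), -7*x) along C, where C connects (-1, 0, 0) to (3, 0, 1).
-21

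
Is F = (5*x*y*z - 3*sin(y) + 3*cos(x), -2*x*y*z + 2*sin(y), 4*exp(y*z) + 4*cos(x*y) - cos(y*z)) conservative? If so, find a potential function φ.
No, ∇×F = (2*x*y - 4*x*sin(x*y) + 4*z*exp(y*z) + z*sin(y*z), y*(5*x + 4*sin(x*y)), -5*x*z - 2*y*z + 3*cos(y)) ≠ 0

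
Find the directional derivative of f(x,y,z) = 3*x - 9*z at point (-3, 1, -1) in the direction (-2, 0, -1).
3*sqrt(5)/5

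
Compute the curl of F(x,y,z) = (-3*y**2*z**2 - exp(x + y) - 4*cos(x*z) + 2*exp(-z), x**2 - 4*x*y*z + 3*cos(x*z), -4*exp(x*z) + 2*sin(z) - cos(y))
(4*x*y + 3*x*sin(x*z) + sin(y), 4*x*sin(x*z) - 6*y**2*z + 4*z*exp(x*z) - 2*exp(-z), 2*x + 6*y*z**2 - 4*y*z - 3*z*sin(x*z) + exp(x + y))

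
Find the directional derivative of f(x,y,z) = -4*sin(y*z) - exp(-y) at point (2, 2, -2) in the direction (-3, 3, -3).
sqrt(3)*(16*exp(2)*cos(4) + 1)*exp(-2)/3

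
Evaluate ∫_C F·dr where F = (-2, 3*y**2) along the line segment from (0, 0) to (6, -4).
-76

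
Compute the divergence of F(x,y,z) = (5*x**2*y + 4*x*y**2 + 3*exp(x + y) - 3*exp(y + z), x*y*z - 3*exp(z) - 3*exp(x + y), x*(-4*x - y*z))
9*x*y + x*z + 4*y**2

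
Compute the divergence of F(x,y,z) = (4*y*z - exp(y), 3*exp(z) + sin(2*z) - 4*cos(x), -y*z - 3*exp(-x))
-y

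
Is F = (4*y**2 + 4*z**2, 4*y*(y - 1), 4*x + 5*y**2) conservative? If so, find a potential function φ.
No, ∇×F = (10*y, 8*z - 4, -8*y) ≠ 0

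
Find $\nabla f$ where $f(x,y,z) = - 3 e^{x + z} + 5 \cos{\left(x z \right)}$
(-5*z*sin(x*z) - 3*exp(x + z), 0, -5*x*sin(x*z) - 3*exp(x + z))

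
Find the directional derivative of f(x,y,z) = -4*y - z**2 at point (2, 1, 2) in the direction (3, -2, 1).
2*sqrt(14)/7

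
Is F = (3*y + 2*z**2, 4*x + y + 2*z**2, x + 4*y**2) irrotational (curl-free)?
No, ∇×F = (8*y - 4*z, 4*z - 1, 1)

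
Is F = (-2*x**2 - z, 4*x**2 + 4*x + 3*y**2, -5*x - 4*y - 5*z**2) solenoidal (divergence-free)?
No, ∇·F = -4*x + 6*y - 10*z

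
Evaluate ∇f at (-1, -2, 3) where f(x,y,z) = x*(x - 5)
(-7, 0, 0)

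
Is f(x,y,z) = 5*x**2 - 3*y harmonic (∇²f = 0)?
No, ∇²f = 10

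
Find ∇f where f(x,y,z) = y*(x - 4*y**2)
(y, x - 12*y**2, 0)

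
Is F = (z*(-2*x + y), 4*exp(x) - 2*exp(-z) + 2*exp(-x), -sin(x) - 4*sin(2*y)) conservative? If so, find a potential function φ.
No, ∇×F = (-8*cos(2*y) - 2*exp(-z), -2*x + y + cos(x), -z + 4*exp(x) - 2*exp(-x)) ≠ 0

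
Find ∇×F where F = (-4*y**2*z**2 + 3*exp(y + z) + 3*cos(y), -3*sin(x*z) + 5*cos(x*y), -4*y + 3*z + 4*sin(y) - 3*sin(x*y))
(-3*x*cos(x*y) + 3*x*cos(x*z) + 4*cos(y) - 4, -8*y**2*z + 3*y*cos(x*y) + 3*exp(y + z), 8*y*z**2 - 5*y*sin(x*y) - 3*z*cos(x*z) - 3*exp(y + z) + 3*sin(y))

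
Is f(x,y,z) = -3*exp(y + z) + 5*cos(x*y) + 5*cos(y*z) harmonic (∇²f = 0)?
No, ∇²f = -5*x**2*cos(x*y) - 5*y**2*cos(x*y) - 5*y**2*cos(y*z) - 5*z**2*cos(y*z) - 6*exp(y + z)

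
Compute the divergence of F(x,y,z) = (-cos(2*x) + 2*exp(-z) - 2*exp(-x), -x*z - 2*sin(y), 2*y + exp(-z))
2*sin(2*x) - 2*cos(y) - exp(-z) + 2*exp(-x)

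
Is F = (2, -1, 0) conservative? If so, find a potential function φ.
Yes, F is conservative. φ = 2*x - y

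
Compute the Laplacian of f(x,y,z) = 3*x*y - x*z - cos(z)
cos(z)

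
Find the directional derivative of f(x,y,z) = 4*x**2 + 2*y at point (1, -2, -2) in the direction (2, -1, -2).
14/3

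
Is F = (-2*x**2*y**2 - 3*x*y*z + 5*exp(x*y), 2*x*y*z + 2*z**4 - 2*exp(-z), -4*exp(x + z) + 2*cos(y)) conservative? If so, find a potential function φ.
No, ∇×F = (-2*x*y - 8*z**3 - 2*sin(y) - 2*exp(-z), -3*x*y + 4*exp(x + z), 4*x**2*y + 3*x*z - 5*x*exp(x*y) + 2*y*z) ≠ 0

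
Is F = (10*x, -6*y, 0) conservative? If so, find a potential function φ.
Yes, F is conservative. φ = 5*x**2 - 3*y**2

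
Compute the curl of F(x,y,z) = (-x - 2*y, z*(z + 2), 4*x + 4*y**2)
(8*y - 2*z - 2, -4, 2)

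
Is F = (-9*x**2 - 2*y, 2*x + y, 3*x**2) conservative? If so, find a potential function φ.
No, ∇×F = (0, -6*x, 4) ≠ 0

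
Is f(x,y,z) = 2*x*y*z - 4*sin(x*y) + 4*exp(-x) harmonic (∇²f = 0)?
No, ∇²f = 4*x**2*sin(x*y) + 4*y**2*sin(x*y) + 4*exp(-x)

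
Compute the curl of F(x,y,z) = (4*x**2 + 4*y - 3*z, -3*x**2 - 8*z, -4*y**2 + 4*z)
(8 - 8*y, -3, -6*x - 4)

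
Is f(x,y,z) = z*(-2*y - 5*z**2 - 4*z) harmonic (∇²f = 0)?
No, ∇²f = -30*z - 8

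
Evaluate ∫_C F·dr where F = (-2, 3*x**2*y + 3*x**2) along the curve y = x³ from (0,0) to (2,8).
1708/5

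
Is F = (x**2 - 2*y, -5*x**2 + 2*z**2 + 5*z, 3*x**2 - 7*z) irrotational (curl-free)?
No, ∇×F = (-4*z - 5, -6*x, 2 - 10*x)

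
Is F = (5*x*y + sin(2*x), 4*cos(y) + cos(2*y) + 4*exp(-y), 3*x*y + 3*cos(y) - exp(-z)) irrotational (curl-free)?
No, ∇×F = (3*x - 3*sin(y), -3*y, -5*x)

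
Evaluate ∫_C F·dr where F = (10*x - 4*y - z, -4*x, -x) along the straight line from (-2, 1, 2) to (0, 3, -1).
-32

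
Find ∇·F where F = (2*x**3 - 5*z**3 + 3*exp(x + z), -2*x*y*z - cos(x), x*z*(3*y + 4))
6*x**2 - 2*x*z + x*(3*y + 4) + 3*exp(x + z)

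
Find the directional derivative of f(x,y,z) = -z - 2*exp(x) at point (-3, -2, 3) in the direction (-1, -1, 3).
sqrt(11)*(2 - 3*exp(3))*exp(-3)/11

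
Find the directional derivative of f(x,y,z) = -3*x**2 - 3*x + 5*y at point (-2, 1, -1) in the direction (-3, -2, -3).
-37*sqrt(22)/22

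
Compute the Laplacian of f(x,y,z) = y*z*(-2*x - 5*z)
-10*y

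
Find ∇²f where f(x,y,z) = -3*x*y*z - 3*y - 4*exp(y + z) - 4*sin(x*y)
4*x**2*sin(x*y) + 4*y**2*sin(x*y) - 8*exp(y + z)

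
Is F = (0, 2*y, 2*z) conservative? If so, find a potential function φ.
Yes, F is conservative. φ = y**2 + z**2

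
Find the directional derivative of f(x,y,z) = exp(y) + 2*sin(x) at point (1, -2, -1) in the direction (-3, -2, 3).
-sqrt(22)*(1 + 3*exp(2)*cos(1))*exp(-2)/11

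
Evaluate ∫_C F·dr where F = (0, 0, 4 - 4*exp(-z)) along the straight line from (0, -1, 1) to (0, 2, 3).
-4*exp(-1) + 4*exp(-3) + 8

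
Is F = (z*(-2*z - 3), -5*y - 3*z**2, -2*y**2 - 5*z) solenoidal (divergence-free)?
No, ∇·F = -10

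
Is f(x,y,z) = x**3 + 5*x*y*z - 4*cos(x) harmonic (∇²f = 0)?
No, ∇²f = 6*x + 4*cos(x)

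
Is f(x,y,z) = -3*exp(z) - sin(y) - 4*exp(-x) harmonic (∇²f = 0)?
No, ∇²f = -3*exp(z) + sin(y) - 4*exp(-x)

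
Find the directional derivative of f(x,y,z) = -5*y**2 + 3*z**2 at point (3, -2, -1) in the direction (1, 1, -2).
16*sqrt(6)/3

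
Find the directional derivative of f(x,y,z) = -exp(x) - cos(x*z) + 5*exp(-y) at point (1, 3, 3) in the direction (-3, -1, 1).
sqrt(11)*(-8*exp(3)*sin(3) + 5 + 3*exp(4))*exp(-3)/11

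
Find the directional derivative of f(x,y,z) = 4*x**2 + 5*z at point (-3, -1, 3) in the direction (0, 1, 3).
3*sqrt(10)/2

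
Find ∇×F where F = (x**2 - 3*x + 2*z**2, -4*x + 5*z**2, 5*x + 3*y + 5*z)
(3 - 10*z, 4*z - 5, -4)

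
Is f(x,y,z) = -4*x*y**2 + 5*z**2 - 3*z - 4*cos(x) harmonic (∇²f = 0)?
No, ∇²f = -8*x + 4*cos(x) + 10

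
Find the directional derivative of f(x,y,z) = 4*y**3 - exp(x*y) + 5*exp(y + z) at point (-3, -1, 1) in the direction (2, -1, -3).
sqrt(14)*(-32 - exp(3))/14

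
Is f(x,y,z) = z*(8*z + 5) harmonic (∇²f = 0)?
No, ∇²f = 16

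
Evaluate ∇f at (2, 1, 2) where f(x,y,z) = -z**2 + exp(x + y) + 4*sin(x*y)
(4*cos(2) + exp(3), 8*cos(2) + exp(3), -4)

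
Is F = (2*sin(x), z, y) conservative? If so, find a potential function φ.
Yes, F is conservative. φ = y*z - 2*cos(x)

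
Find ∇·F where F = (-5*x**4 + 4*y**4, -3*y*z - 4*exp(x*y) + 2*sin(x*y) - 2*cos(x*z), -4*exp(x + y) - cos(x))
-20*x**3 - 4*x*exp(x*y) + 2*x*cos(x*y) - 3*z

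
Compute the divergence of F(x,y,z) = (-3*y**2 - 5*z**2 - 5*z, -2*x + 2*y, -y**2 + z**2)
2*z + 2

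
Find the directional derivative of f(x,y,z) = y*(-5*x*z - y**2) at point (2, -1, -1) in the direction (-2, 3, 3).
61*sqrt(22)/22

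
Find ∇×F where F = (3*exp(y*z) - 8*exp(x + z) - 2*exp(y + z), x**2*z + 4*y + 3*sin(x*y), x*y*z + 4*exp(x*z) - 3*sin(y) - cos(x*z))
(-x**2 + x*z - 3*cos(y), -y*z + 3*y*exp(y*z) - 4*z*exp(x*z) - z*sin(x*z) - 8*exp(x + z) - 2*exp(y + z), 2*x*z + 3*y*cos(x*y) - 3*z*exp(y*z) + 2*exp(y + z))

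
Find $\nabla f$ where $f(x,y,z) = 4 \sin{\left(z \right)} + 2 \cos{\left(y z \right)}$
(0, -2*z*sin(y*z), -2*y*sin(y*z) + 4*cos(z))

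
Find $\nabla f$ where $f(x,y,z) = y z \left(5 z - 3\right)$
(0, z*(5*z - 3), y*(10*z - 3))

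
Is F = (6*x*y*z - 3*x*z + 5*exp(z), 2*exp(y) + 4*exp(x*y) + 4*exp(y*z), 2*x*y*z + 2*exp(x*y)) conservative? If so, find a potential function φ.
No, ∇×F = (2*x*z + 2*x*exp(x*y) - 4*y*exp(y*z), 6*x*y - 3*x - 2*y*z - 2*y*exp(x*y) + 5*exp(z), -6*x*z + 4*y*exp(x*y)) ≠ 0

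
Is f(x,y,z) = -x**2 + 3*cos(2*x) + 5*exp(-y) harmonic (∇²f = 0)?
No, ∇²f = 24*sin(x)**2 - 14 + 5*exp(-y)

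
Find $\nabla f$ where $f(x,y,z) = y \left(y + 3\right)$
(0, 2*y + 3, 0)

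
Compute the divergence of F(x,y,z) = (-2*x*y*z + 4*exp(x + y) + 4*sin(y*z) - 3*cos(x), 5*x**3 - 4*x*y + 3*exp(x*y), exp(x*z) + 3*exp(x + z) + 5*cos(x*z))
3*x*exp(x*y) + x*exp(x*z) - 5*x*sin(x*z) - 4*x - 2*y*z + 4*exp(x + y) + 3*exp(x + z) + 3*sin(x)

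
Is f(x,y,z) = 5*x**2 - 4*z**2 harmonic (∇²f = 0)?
No, ∇²f = 2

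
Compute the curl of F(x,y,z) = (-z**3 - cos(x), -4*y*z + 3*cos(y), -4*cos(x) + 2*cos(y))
(4*y - 2*sin(y), -3*z**2 - 4*sin(x), 0)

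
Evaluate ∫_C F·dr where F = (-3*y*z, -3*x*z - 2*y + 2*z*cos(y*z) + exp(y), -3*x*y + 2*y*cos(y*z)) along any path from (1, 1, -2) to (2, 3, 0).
-14 - E + 2*sin(2) + exp(3)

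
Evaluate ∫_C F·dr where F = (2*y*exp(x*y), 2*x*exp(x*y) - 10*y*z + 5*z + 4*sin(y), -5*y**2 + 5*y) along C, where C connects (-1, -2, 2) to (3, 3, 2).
-2*exp(2) + 4*cos(2) - 4*cos(3) + 2*exp(9)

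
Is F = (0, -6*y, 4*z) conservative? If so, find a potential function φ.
Yes, F is conservative. φ = -3*y**2 + 2*z**2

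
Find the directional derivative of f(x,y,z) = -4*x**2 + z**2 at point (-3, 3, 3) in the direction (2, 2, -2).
6*sqrt(3)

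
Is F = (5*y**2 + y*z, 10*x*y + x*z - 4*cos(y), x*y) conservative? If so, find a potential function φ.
Yes, F is conservative. φ = 5*x*y**2 + x*y*z - 4*sin(y)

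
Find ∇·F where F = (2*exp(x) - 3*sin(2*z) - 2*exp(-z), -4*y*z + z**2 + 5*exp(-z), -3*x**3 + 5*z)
-4*z + 2*exp(x) + 5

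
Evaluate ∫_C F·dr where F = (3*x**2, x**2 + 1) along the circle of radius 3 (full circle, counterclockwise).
0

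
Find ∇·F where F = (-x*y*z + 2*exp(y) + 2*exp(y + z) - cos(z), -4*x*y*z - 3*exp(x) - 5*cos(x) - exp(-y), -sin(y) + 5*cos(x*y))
-4*x*z - y*z + exp(-y)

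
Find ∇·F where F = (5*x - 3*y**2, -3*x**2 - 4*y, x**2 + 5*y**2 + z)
2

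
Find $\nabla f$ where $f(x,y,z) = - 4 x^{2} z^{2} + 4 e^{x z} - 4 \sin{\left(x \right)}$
(-8*x*z**2 + 4*z*exp(x*z) - 4*cos(x), 0, 4*x*(-2*x*z + exp(x*z)))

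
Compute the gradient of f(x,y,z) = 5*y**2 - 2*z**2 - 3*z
(0, 10*y, -4*z - 3)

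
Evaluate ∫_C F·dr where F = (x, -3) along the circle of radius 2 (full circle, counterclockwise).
0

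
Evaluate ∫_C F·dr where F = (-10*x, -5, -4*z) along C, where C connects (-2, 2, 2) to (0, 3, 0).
23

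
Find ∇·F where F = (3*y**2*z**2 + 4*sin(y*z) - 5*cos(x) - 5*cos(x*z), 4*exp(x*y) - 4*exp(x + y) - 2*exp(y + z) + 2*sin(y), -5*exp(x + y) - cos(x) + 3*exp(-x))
4*x*exp(x*y) + 5*z*sin(x*z) - 4*exp(x + y) - 2*exp(y + z) + 5*sin(x) + 2*cos(y)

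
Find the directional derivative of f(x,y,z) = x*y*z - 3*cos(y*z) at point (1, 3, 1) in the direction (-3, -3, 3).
sqrt(3)*(-1 + 6*sin(3))/3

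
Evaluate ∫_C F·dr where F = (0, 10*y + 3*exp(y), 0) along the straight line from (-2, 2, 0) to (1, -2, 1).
-6*sinh(2)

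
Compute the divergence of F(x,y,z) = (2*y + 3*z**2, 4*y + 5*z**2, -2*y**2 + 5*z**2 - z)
10*z + 3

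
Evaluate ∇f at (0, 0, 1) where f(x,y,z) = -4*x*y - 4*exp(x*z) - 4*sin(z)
(-4, 0, -4*cos(1))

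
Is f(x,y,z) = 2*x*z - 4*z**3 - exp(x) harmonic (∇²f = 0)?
No, ∇²f = -24*z - exp(x)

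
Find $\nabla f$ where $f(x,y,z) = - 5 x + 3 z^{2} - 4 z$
(-5, 0, 6*z - 4)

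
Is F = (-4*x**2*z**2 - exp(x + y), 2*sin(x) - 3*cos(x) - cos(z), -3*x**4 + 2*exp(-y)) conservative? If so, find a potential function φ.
No, ∇×F = (-sin(z) - 2*exp(-y), x**2*(12*x - 8*z), exp(x + y) + 3*sin(x) + 2*cos(x)) ≠ 0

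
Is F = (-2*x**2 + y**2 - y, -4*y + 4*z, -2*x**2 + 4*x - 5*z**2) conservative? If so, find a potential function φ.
No, ∇×F = (-4, 4*x - 4, 1 - 2*y) ≠ 0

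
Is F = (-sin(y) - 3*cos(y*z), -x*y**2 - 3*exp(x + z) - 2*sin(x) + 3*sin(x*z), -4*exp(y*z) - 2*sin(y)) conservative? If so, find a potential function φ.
No, ∇×F = (-3*x*cos(x*z) - 4*z*exp(y*z) + 3*exp(x + z) - 2*cos(y), 3*y*sin(y*z), -y**2 - 3*z*sin(y*z) + 3*z*cos(x*z) - 3*exp(x + z) - 2*cos(x) + cos(y)) ≠ 0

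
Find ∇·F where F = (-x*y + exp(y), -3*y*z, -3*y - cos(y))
-y - 3*z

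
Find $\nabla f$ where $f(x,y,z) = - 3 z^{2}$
(0, 0, -6*z)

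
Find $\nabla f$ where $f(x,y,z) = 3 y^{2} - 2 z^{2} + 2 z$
(0, 6*y, 2 - 4*z)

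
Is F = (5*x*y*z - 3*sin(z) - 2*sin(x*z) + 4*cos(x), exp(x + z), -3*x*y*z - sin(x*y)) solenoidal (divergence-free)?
No, ∇·F = -3*x*y + 5*y*z - 2*z*cos(x*z) - 4*sin(x)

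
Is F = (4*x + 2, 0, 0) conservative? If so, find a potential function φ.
Yes, F is conservative. φ = 2*x*(x + 1)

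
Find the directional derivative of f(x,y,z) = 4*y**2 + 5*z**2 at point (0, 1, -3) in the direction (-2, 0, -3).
90*sqrt(13)/13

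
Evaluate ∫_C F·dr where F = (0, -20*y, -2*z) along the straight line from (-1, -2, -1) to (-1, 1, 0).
31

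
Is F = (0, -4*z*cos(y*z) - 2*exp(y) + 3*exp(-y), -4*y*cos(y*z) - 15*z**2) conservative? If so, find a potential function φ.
Yes, F is conservative. φ = -5*z**3 - 2*exp(y) - 4*sin(y*z) - 3*exp(-y)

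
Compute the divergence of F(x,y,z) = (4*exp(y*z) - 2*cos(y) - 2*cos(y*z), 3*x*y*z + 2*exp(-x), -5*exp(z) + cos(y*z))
3*x*z - y*sin(y*z) - 5*exp(z)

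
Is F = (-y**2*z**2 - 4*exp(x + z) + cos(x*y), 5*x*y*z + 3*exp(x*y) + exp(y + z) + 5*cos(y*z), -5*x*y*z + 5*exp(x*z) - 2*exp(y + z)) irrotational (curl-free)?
No, ∇×F = (-5*x*y - 5*x*z + 5*y*sin(y*z) - 3*exp(y + z), -2*y**2*z + 5*y*z - 5*z*exp(x*z) - 4*exp(x + z), x*sin(x*y) + 2*y*z**2 + 5*y*z + 3*y*exp(x*y))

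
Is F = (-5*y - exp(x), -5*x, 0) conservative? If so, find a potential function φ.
Yes, F is conservative. φ = -5*x*y - exp(x)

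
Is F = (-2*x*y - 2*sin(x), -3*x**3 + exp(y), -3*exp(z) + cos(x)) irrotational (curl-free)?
No, ∇×F = (0, sin(x), x*(2 - 9*x))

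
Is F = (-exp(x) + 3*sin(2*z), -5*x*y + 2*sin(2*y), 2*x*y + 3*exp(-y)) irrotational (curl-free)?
No, ∇×F = (2*x - 3*exp(-y), -2*y + 6*cos(2*z), -5*y)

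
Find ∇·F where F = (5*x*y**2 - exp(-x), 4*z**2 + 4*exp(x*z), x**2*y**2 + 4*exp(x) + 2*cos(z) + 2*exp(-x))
5*y**2 - 2*sin(z) + exp(-x)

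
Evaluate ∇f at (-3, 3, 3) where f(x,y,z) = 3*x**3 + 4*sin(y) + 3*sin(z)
(81, 4*cos(3), 3*cos(3))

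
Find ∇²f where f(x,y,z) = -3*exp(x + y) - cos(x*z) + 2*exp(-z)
x**2*cos(x*z) + z**2*cos(x*z) - 6*exp(x + y) + 2*exp(-z)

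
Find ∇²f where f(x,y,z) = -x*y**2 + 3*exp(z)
-2*x + 3*exp(z)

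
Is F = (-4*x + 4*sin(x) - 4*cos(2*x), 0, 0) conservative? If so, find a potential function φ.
Yes, F is conservative. φ = -2*x**2 - 2*sin(2*x) - 4*cos(x)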